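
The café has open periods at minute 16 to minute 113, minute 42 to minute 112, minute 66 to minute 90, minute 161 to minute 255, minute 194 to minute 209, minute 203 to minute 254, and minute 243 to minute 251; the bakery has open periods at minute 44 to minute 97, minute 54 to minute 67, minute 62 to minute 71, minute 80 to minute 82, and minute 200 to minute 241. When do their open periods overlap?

Merge the first list: minute 16 to minute 113, minute 161 to minute 255.
Merge the second list: minute 44 to minute 97, minute 200 to minute 241.
minute 16 to minute 113 ∩ B → minute 44 to minute 97.
minute 161 to minute 255 ∩ B → minute 200 to minute 241.

minute 44 to minute 97, minute 200 to minute 241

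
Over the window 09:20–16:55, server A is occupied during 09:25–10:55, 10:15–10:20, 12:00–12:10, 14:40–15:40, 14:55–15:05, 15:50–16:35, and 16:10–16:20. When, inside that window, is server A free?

After merging, the occupied span is 09:25–10:55, 12:00–12:10, 14:40–15:40, 15:50–16:35.
Uncovered inside 09:20–16:55: 09:20–09:25, 10:55–12:00, 12:10–14:40, 15:40–15:50, 16:35–16:55.

09:20–09:25, 10:55–12:00, 12:10–14:40, 15:40–15:50, 16:35–16:55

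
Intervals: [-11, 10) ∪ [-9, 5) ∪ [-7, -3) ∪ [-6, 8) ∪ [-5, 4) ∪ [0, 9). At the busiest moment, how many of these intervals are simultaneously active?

5

Walk the sorted start/end points keeping a running depth.
The depth first hits 5 at -5.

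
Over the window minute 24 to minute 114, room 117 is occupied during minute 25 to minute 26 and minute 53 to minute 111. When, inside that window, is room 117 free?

minute 24 to minute 25, minute 26 to minute 53, minute 111 to minute 114

Covered (merged): minute 25 to minute 26, minute 53 to minute 111.
Complement within minute 24 to minute 114: minute 24 to minute 25, minute 26 to minute 53, minute 111 to minute 114.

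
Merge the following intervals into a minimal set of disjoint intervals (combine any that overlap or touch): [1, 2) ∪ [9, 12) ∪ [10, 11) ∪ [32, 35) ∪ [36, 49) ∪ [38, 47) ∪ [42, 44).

[1, 2) ∪ [9, 12) ∪ [32, 35) ∪ [36, 49)

[9, 12) is disjoint → start new block.
[10, 11) overlaps/touches [9, 12) → extend to [9, 12).
[32, 35) is disjoint → start new block.
[36, 49) is disjoint → start new block.
[38, 47) overlaps/touches [36, 49) → extend to [36, 49).
[42, 44) overlaps/touches [36, 49) → extend to [36, 49).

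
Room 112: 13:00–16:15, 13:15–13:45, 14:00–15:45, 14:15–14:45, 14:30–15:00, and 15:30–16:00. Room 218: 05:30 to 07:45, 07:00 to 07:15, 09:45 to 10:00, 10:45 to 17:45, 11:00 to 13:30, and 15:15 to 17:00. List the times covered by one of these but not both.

A, merged: 13:00-16:15.
B, merged: 05:30-07:45, 09:45-10:00, 10:45-17:45.
A \ B = none.
B \ A = 05:30-07:45, 09:45-10:00, 10:45-13:00, 16:15-17:45.
Union of the two gives the symmetric difference.

05:30-07:45, 09:45-10:00, 10:45-13:00, 16:15-17:45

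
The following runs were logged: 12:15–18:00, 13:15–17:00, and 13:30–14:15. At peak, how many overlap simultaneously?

3

Sweep endpoints in order; track running count of active intervals.
Peak of 3 reached at 13:30.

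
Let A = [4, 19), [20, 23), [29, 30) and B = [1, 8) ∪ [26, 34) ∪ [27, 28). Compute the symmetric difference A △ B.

Second set merges to [1, 8), [26, 34).
A \ B = [8, 19), [20, 23).
B \ A = [1, 4), [26, 29), [30, 34).
Union of the two gives the symmetric difference.

[1, 4) ∪ [8, 19) ∪ [20, 23) ∪ [26, 29) ∪ [30, 34)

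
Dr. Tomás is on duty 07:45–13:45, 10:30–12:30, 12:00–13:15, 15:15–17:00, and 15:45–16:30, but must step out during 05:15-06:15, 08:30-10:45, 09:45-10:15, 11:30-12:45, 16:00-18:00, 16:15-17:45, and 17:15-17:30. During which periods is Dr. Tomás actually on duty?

Merge the first list: 07:45–13:45, 15:15–17:00.
Merge the second list: 05:15–06:15, 08:30–10:45, 11:30–12:45, 16:00–18:00.
07:45–13:45 with B removed leaves 07:45–08:30, 10:45–11:30, 12:45–13:45.
15:15–17:00 with B removed leaves 15:15–16:00.

07:45–08:30, 10:45–11:30, 12:45–13:45, 15:15–16:00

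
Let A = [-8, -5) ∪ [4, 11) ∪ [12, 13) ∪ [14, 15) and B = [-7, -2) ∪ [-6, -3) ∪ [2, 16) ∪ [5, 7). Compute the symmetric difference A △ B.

[-8, -7) ∪ [-5, -2) ∪ [2, 4) ∪ [11, 12) ∪ [13, 14) ∪ [15, 16)

Second set merges to [-7, -2), [2, 16).
Only in the first: [-8, -7).
Only in the second: [-5, -2), [2, 4), [11, 12), [13, 14), [15, 16).
Together these are the periods covered by exactly one.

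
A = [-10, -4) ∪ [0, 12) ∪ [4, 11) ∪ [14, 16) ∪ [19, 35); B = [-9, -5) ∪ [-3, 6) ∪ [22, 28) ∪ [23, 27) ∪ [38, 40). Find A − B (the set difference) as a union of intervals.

[-10, -9) ∪ [-5, -4) ∪ [6, 12) ∪ [14, 16) ∪ [19, 22) ∪ [28, 35)

Merge the first list: [-10, -4), [0, 12), [14, 16), [19, 35).
Merge the second list: [-9, -5), [-3, 6), [22, 28), [38, 40).
[-10, -4) \ B = [-10, -9), [-5, -4).
[0, 12) \ B = [6, 12).
[14, 16): nothing removed.
[19, 35) \ B = [19, 22), [28, 35).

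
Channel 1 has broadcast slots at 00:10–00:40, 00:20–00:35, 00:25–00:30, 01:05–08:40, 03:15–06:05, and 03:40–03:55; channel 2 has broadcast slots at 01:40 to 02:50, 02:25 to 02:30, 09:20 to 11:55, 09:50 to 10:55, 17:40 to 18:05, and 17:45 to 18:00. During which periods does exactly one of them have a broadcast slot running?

00:10-00:40, 01:05-01:40, 02:50-08:40, 09:20-11:55, 17:40-18:05

A, merged: 00:10-00:40, 01:05-08:40.
B, merged: 01:40-02:50, 09:20-11:55, 17:40-18:05.
Only in the first: 00:10-00:40, 01:05-01:40, 02:50-08:40.
Only in the second: 09:20-11:55, 17:40-18:05.
Together these are the periods covered by exactly one.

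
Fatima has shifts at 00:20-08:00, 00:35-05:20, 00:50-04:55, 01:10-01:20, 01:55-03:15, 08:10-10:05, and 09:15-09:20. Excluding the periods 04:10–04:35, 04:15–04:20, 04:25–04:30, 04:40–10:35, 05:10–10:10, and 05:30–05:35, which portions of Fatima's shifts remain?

First set merges to 00:20–08:00, 08:10–10:05.
Second set merges to 04:10–04:35, 04:40–10:35.
00:20–08:00 minus B → 00:20–04:10, 04:35–04:40.
08:10–10:05: fully covered by B → removed.

00:20–04:10, 04:35–04:40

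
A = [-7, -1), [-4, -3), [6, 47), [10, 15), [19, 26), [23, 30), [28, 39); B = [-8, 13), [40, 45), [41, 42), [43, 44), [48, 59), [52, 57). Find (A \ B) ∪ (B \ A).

[-8, -7) ∪ [-1, 6) ∪ [13, 40) ∪ [45, 47) ∪ [48, 59)

Merge the first list: [-7, -1), [6, 47).
Merge the second list: [-8, 13), [40, 45), [48, 59).
A but not B: [13, 40), [45, 47).
B but not A: [-8, -7), [-1, 6), [48, 59).
Combining gives A △ B.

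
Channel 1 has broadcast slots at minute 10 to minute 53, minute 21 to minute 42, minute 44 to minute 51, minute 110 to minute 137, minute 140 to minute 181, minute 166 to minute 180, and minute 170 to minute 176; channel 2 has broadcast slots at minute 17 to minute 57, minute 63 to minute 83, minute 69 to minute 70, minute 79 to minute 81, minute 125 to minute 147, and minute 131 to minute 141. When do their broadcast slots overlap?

minute 17 to minute 53, minute 125 to minute 137, minute 140 to minute 147

Merge the first list: minute 10 to minute 53, minute 110 to minute 137, minute 140 to minute 181.
Merge the second list: minute 17 to minute 57, minute 63 to minute 83, minute 125 to minute 147.
minute 10 to minute 53 overlaps B on minute 17 to minute 53.
minute 110 to minute 137 overlaps B on minute 125 to minute 137.
minute 140 to minute 181 overlaps B on minute 140 to minute 147.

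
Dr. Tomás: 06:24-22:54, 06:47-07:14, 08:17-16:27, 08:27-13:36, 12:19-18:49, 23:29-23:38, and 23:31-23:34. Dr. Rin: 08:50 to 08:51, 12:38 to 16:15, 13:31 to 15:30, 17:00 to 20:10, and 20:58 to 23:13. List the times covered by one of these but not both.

06:24–08:50, 08:51–12:38, 16:15–17:00, 20:10–20:58, 22:54–23:13, 23:29–23:38

First set merges to 06:24–22:54, 23:29–23:38.
Second set merges to 08:50–08:51, 12:38–16:15, 17:00–20:10, 20:58–23:13.
Only in the first: 06:24–08:50, 08:51–12:38, 16:15–17:00, 20:10–20:58, 23:29–23:38.
Only in the second: 22:54–23:13.
Together these are the periods covered by exactly one.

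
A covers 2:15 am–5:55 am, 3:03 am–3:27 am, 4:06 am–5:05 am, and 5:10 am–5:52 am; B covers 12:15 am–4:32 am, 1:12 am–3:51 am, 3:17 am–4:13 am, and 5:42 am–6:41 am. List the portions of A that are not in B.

Merge the first list: 2:15 am–5:55 am.
Merge the second list: 12:15 am–4:32 am, 5:42 am–6:41 am.
2:15 am–5:55 am with B removed leaves 4:32 am–5:42 am.

4:32 am–5:42 am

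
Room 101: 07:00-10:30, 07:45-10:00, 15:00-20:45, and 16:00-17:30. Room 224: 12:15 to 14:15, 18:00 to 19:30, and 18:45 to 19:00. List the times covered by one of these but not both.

07:00–10:30, 12:15–14:15, 15:00–18:00, 19:30–20:45

Merge the first list: 07:00–10:30, 15:00–20:45.
Merge the second list: 12:15–14:15, 18:00–19:30.
A \ B = 07:00–10:30, 15:00–18:00, 19:30–20:45.
B \ A = 12:15–14:15.
Union of the two gives the symmetric difference.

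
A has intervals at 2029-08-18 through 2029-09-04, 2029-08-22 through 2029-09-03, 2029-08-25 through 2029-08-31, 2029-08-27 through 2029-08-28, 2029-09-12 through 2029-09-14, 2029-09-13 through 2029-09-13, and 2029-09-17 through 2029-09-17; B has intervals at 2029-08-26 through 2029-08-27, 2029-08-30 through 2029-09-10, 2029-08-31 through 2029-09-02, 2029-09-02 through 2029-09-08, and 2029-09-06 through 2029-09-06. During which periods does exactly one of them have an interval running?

2029-08-18 through 2029-08-25, 2029-08-28 through 2029-08-29, 2029-09-05 through 2029-09-10, 2029-09-12 through 2029-09-14, 2029-09-17 through 2029-09-17

First set merges to 2029-08-18 through 2029-09-04, 2029-09-12 through 2029-09-14, 2029-09-17 through 2029-09-17.
Second set merges to 2029-08-26 through 2029-08-27, 2029-08-30 through 2029-09-10.
A \ B = 2029-08-18 through 2029-08-25, 2029-08-28 through 2029-08-29, 2029-09-12 through 2029-09-14, 2029-09-17 through 2029-09-17.
B \ A = 2029-09-05 through 2029-09-10.
Union of the two gives the symmetric difference.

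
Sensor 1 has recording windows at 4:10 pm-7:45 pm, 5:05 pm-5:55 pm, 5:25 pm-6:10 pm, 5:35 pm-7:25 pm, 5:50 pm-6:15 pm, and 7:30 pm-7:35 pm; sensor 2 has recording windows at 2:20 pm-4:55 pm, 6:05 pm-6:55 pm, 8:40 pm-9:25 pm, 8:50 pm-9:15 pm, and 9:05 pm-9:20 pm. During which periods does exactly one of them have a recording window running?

2:20 pm–4:10 pm, 4:55 pm–6:05 pm, 6:55 pm–7:45 pm, 8:40 pm–9:25 pm

First set merges to 4:10 pm–7:45 pm.
Second set merges to 2:20 pm–4:55 pm, 6:05 pm–6:55 pm, 8:40 pm–9:25 pm.
A but not B: 4:55 pm–6:05 pm, 6:55 pm–7:45 pm.
B but not A: 2:20 pm–4:10 pm, 8:40 pm–9:25 pm.
Combining gives A △ B.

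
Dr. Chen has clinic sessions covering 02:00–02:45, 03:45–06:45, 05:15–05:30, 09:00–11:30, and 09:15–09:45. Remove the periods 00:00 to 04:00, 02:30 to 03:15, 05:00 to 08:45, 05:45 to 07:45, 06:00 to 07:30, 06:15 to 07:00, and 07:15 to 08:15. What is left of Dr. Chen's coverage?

04:00-05:00, 09:00-11:30

First set merges to 02:00-02:45, 03:45-06:45, 09:00-11:30.
Second set merges to 00:00-04:00, 05:00-08:45.
02:00-02:45: fully covered by B → removed.
03:45-06:45 minus B → 04:00-05:00.
09:00-11:30: no B overlap → unchanged.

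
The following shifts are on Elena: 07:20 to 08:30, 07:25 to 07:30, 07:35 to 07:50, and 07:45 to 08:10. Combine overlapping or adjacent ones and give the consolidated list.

07:25–07:30 overlaps/touches 07:20–08:30 → extend to 07:20–08:30.
07:35–07:50 overlaps/touches 07:20–08:30 → extend to 07:20–08:30.
07:45–08:10 overlaps/touches 07:20–08:30 → extend to 07:20–08:30.

07:20–08:30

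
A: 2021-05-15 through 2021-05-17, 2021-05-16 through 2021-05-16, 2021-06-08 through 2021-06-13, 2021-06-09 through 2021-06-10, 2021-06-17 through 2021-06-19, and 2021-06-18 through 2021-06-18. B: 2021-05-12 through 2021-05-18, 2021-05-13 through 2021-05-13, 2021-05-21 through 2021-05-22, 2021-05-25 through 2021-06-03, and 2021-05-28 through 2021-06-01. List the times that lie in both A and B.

First set merges to 2021-05-15 through 2021-05-17, 2021-06-08 through 2021-06-13, 2021-06-17 through 2021-06-19.
Second set merges to 2021-05-12 through 2021-05-18, 2021-05-21 through 2021-05-22, 2021-05-25 through 2021-06-03.
2021-05-15 through 2021-05-17 ∩ B → 2021-05-15 through 2021-05-17.
2021-06-08 through 2021-06-13 meets no B interval.
2021-06-17 through 2021-06-19 meets no B interval.

2021-05-15 through 2021-05-17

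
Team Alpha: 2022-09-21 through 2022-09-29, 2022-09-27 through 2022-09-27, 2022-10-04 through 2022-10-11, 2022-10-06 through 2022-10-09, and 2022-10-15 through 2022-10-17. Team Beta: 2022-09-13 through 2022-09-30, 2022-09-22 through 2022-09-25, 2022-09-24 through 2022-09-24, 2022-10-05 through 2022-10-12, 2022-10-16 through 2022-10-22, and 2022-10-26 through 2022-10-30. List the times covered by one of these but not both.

2022-09-13 through 2022-09-20, 2022-09-30 through 2022-09-30, 2022-10-04 through 2022-10-04, 2022-10-12 through 2022-10-12, 2022-10-15 through 2022-10-15, 2022-10-18 through 2022-10-22, 2022-10-26 through 2022-10-30

A, merged: 2022-09-21 through 2022-09-29, 2022-10-04 through 2022-10-11, 2022-10-15 through 2022-10-17.
B, merged: 2022-09-13 through 2022-09-30, 2022-10-05 through 2022-10-12, 2022-10-16 through 2022-10-22, 2022-10-26 through 2022-10-30.
A \ B = 2022-10-04 through 2022-10-04, 2022-10-15 through 2022-10-15.
B \ A = 2022-09-13 through 2022-09-20, 2022-09-30 through 2022-09-30, 2022-10-12 through 2022-10-12, 2022-10-18 through 2022-10-22, 2022-10-26 through 2022-10-30.
Union of the two gives the symmetric difference.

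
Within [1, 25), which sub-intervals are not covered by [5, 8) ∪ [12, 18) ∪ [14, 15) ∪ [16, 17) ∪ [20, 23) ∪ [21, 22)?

[1, 5) ∪ [8, 12) ∪ [18, 20) ∪ [23, 25)

The merged coverage is [5, 8), [12, 18), [20, 23).
Complement within [1, 25): [1, 5), [8, 12), [18, 20), [23, 25).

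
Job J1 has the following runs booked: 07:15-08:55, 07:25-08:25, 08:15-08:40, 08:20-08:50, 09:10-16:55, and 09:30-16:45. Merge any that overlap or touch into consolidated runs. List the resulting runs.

07:25–08:25 overlaps/touches 07:15–08:55 → extend to 07:15–08:55.
08:15–08:40 overlaps/touches 07:15–08:55 → extend to 07:15–08:55.
08:20–08:50 overlaps/touches 07:15–08:55 → extend to 07:15–08:55.
09:10–16:55 is disjoint → start new block.
09:30–16:45 overlaps/touches 09:10–16:55 → extend to 09:10–16:55.

07:15–08:55, 09:10–16:55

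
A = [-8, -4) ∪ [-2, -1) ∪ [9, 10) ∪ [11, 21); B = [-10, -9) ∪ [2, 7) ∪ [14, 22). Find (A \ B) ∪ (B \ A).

[-10, -9) ∪ [-8, -4) ∪ [-2, -1) ∪ [2, 7) ∪ [9, 10) ∪ [11, 14) ∪ [21, 22)

A \ B = [-8, -4), [-2, -1), [9, 10), [11, 14).
B \ A = [-10, -9), [2, 7), [21, 22).
Union of the two gives the symmetric difference.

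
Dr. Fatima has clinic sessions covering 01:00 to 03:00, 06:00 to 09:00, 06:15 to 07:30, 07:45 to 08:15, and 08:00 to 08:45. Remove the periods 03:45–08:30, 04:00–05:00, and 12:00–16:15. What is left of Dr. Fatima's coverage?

01:00–03:00, 08:30–09:00

A, merged: 01:00–03:00, 06:00–09:00.
B, merged: 03:45–08:30, 12:00–16:15.
01:00–03:00: no B overlap → unchanged.
06:00–09:00 minus B → 08:30–09:00.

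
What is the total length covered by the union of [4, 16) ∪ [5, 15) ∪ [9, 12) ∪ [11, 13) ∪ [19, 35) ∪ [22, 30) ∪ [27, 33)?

28

Merged: [4, 16), [19, 35).
Lengths: 12 + 16 = 28.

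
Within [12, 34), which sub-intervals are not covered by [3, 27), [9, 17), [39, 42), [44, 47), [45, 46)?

The merged coverage is [3, 27), [39, 42), [44, 47).
Gaps within [12, 34): [27, 34).

[27, 34)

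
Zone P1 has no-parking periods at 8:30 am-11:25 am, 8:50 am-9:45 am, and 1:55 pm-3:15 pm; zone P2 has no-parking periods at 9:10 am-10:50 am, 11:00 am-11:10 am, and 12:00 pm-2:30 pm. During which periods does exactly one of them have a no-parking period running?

8:30 am-9:10 am, 10:50 am-11:00 am, 11:10 am-11:25 am, 12:00 pm-1:55 pm, 2:30 pm-3:15 pm

A, merged: 8:30 am-11:25 am, 1:55 pm-3:15 pm.
A but not B: 8:30 am-9:10 am, 10:50 am-11:00 am, 11:10 am-11:25 am, 2:30 pm-3:15 pm.
B but not A: 12:00 pm-1:55 pm.
Combining gives A △ B.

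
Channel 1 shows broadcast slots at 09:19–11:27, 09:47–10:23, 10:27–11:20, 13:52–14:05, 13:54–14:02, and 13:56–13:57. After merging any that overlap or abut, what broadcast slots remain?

09:19-11:27, 13:52-14:05

09:47-10:23 overlaps/touches 09:19-11:27 → extend to 09:19-11:27.
10:27-11:20 overlaps/touches 09:19-11:27 → extend to 09:19-11:27.
13:52-14:05 is disjoint → start new block.
13:54-14:02 overlaps/touches 13:52-14:05 → extend to 13:52-14:05.
13:56-13:57 overlaps/touches 13:52-14:05 → extend to 13:52-14:05.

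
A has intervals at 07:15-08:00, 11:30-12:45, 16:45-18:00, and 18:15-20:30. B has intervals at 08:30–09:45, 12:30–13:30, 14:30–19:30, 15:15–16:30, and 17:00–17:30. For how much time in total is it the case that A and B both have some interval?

B, merged: 08:30-09:45, 12:30-13:30, 14:30-19:30.
A ∩ B = 12:30-12:45, 16:45-18:00, 18:15-19:30.
Total: 15 min + 1 h 15 min + 1 h 15 min = 2 h 45 min.

2 h 45 min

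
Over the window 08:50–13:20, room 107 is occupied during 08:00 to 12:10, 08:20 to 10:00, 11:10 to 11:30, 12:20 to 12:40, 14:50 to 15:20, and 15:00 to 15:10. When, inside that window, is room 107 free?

The merged coverage is 08:00-12:10, 12:20-12:40, 14:50-15:20.
Complement within 08:50-13:20: 12:10-12:20, 12:40-13:20.

12:10-12:20, 12:40-13:20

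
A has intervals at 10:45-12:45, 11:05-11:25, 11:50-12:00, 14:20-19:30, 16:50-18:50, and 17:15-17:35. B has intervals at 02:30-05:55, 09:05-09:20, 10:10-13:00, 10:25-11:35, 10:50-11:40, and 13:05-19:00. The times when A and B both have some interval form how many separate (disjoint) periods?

A, merged: 10:45–12:45, 14:20–19:30.
B, merged: 02:30–05:55, 09:05–09:20, 10:10–13:00, 13:05–19:00.
A ∩ B = 10:45–12:45, 14:20–19:00.
That is 2 disjoint pieces.

2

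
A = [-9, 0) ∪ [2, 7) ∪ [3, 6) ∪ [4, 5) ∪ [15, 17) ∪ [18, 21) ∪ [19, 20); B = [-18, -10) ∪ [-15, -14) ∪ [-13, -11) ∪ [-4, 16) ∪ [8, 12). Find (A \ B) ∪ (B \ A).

[-18, -10) ∪ [-9, -4) ∪ [0, 2) ∪ [7, 15) ∪ [16, 17) ∪ [18, 21)

Merge the first list: [-9, 0), [2, 7), [15, 17), [18, 21).
Merge the second list: [-18, -10), [-4, 16).
A but not B: [-9, -4), [16, 17), [18, 21).
B but not A: [-18, -10), [0, 2), [7, 15).
Combining gives A △ B.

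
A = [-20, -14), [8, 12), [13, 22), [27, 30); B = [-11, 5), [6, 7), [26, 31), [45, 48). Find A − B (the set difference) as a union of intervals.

[-20, -14) ∪ [8, 12) ∪ [13, 22)

[-20, -14): no B overlap → unchanged.
[8, 12): no B overlap → unchanged.
[13, 22): no B overlap → unchanged.
[27, 30): fully covered by B → removed.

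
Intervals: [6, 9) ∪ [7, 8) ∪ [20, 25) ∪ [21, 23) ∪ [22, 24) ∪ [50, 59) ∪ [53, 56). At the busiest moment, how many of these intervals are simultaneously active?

3

Walk the sorted start/end points keeping a running depth.
The depth first hits 3 at 22.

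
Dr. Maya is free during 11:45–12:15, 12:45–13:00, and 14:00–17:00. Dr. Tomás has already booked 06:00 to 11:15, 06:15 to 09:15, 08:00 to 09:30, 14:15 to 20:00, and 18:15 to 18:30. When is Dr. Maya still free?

B, merged: 06:00–11:15, 14:15–20:00.
11:45–12:15: no B overlap → unchanged.
12:45–13:00: no B overlap → unchanged.
14:00–17:00 minus B → 14:00–14:15.

11:45–12:15, 12:45–13:00, 14:00–14:15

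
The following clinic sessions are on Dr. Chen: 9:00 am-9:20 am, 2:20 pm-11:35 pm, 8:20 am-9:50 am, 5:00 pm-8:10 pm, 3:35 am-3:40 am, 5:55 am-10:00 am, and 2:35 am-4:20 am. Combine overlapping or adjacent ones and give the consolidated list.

2:35 am-4:20 am, 5:55 am-10:00 am, 2:20 pm-11:35 pm

Sort by start: 2:35 am-4:20 am, 3:35 am-3:40 am, 5:55 am-10:00 am, 8:20 am-9:50 am, 9:00 am-9:20 am, 2:20 pm-11:35 pm, 5:00 pm-8:10 pm.
3:35 am-3:40 am overlaps/touches 2:35 am-4:20 am → extend to 2:35 am-4:20 am.
5:55 am-10:00 am is disjoint → start new block.
8:20 am-9:50 am overlaps/touches 5:55 am-10:00 am → extend to 5:55 am-10:00 am.
9:00 am-9:20 am overlaps/touches 5:55 am-10:00 am → extend to 5:55 am-10:00 am.
2:20 pm-11:35 pm is disjoint → start new block.
5:00 pm-8:10 pm overlaps/touches 2:20 pm-11:35 pm → extend to 2:20 pm-11:35 pm.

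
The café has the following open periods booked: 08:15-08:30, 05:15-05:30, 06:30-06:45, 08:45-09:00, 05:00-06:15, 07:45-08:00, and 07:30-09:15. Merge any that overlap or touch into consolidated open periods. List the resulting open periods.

Sort by start: 05:00–06:15, 05:15–05:30, 06:30–06:45, 07:30–09:15, 07:45–08:00, 08:15–08:30, 08:45–09:00.
05:15–05:30 overlaps/touches 05:00–06:15 → extend to 05:00–06:15.
06:30–06:45 is disjoint → start new block.
07:30–09:15 is disjoint → start new block.
07:45–08:00 overlaps/touches 07:30–09:15 → extend to 07:30–09:15.
08:15–08:30 overlaps/touches 07:30–09:15 → extend to 07:30–09:15.
08:45–09:00 overlaps/touches 07:30–09:15 → extend to 07:30–09:15.

05:00–06:15, 06:30–06:45, 07:30–09:15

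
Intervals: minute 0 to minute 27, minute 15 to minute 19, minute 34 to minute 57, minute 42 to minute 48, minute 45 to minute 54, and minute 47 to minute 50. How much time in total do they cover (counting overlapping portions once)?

50 minutes

Merged: minute 0 to minute 27, minute 34 to minute 57.
Lengths: 27 minutes + 23 minutes = 50 minutes.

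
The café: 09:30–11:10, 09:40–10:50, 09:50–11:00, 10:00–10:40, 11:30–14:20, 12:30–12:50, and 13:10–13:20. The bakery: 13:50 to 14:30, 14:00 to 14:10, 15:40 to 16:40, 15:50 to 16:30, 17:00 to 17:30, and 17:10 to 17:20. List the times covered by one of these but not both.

A, merged: 09:30–11:10, 11:30–14:20.
B, merged: 13:50–14:30, 15:40–16:40, 17:00–17:30.
A but not B: 09:30–11:10, 11:30–13:50.
B but not A: 14:20–14:30, 15:40–16:40, 17:00–17:30.
Combining gives A △ B.

09:30–11:10, 11:30–13:50, 14:20–14:30, 15:40–16:40, 17:00–17:30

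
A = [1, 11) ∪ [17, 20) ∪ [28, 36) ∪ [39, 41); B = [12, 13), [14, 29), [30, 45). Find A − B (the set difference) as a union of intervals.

[1, 11) ∪ [29, 30)

[1, 11) is untouched.
[17, 20) lies entirely inside B → drops out.
[28, 36) with B removed leaves [29, 30).
[39, 41) lies entirely inside B → drops out.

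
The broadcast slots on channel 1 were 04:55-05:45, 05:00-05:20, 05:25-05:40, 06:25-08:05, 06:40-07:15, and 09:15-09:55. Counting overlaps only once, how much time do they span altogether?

3 h 10 min

Merged: 04:55–05:45, 06:25–08:05, 09:15–09:55.
Lengths: 50 min + 1 h 40 min + 40 min = 3 h 10 min.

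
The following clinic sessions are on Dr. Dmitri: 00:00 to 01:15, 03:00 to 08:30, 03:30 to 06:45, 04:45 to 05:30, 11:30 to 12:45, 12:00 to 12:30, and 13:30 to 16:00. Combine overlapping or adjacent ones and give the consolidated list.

03:00–08:30 is disjoint → start new block.
03:30–06:45 overlaps/touches 03:00–08:30 → extend to 03:00–08:30.
04:45–05:30 overlaps/touches 03:00–08:30 → extend to 03:00–08:30.
11:30–12:45 is disjoint → start new block.
12:00–12:30 overlaps/touches 11:30–12:45 → extend to 11:30–12:45.
13:30–16:00 is disjoint → start new block.

00:00–01:15, 03:00–08:30, 11:30–12:45, 13:30–16:00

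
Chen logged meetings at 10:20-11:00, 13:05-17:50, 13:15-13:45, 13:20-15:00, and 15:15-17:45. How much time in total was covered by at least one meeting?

5 h 25 min

Merged: 10:20-11:00, 13:05-17:50.
Lengths: 40 min + 4 h 45 min = 5 h 25 min.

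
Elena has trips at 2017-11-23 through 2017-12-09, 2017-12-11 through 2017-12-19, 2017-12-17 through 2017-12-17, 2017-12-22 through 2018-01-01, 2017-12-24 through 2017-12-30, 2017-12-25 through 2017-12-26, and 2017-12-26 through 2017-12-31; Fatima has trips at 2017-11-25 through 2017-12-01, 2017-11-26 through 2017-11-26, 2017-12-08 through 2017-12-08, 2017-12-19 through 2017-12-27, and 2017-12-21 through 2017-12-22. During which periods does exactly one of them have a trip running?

First set merges to 2017-11-23 through 2017-12-09, 2017-12-11 through 2017-12-19, 2017-12-22 through 2018-01-01.
Second set merges to 2017-11-25 through 2017-12-01, 2017-12-08 through 2017-12-08, 2017-12-19 through 2017-12-27.
A \ B = 2017-11-23 through 2017-11-24, 2017-12-02 through 2017-12-07, 2017-12-09 through 2017-12-09, 2017-12-11 through 2017-12-18, 2017-12-28 through 2018-01-01.
B \ A = 2017-12-20 through 2017-12-21.
Union of the two gives the symmetric difference.

2017-11-23 through 2017-11-24, 2017-12-02 through 2017-12-07, 2017-12-09 through 2017-12-09, 2017-12-11 through 2017-12-18, 2017-12-20 through 2017-12-21, 2017-12-28 through 2018-01-01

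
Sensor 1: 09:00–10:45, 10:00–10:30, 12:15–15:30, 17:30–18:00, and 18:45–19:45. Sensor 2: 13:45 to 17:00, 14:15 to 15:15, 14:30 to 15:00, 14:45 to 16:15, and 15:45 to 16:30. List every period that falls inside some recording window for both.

13:45–15:30

A, merged: 09:00–10:45, 12:15–15:30, 17:30–18:00, 18:45–19:45.
B, merged: 13:45–17:00.
09:00–10:45 falls entirely outside B.
12:15–15:30 overlaps B on 13:45–15:30.
17:30–18:00 falls entirely outside B.
18:45–19:45 falls entirely outside B.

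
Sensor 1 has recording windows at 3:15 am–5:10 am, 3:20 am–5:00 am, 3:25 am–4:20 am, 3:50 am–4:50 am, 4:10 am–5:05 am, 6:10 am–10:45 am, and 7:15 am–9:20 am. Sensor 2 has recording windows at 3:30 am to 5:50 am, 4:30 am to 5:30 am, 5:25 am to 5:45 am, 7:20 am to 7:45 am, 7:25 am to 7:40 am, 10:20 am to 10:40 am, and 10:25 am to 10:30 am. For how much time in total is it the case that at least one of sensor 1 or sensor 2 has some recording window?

7 h 10 min

Merge the first list: 3:15 am–5:10 am, 6:10 am–10:45 am.
Merge the second list: 3:30 am–5:50 am, 7:20 am–7:45 am, 10:20 am–10:40 am.
A ∪ B = 3:15 am–5:50 am, 6:10 am–10:45 am.
Total: 2 h 35 min + 4 h 35 min = 7 h 10 min.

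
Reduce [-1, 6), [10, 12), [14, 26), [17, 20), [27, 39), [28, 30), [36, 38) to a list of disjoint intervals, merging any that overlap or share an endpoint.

[-1, 6) ∪ [10, 12) ∪ [14, 26) ∪ [27, 39)

[10, 12) is disjoint → start new block.
[14, 26) is disjoint → start new block.
[17, 20) overlaps/touches [14, 26) → extend to [14, 26).
[27, 39) is disjoint → start new block.
[28, 30) overlaps/touches [27, 39) → extend to [27, 39).
[36, 38) overlaps/touches [27, 39) → extend to [27, 39).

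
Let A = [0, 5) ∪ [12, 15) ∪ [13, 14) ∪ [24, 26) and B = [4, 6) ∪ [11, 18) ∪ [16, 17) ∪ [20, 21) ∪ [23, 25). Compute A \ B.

A, merged: [0, 5), [12, 15), [24, 26).
B, merged: [4, 6), [11, 18), [20, 21), [23, 25).
[0, 5) \ B = [0, 4).
[12, 15): entirely removed.
[24, 26) \ B = [25, 26).

[0, 4) ∪ [25, 26)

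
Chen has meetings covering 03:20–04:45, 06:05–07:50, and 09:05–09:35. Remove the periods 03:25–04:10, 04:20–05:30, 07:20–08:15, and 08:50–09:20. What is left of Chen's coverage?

03:20-04:45 minus B → 03:20-03:25, 04:10-04:20.
06:05-07:50 minus B → 06:05-07:20.
09:05-09:35 minus B → 09:20-09:35.

03:20-03:25, 04:10-04:20, 06:05-07:20, 09:20-09:35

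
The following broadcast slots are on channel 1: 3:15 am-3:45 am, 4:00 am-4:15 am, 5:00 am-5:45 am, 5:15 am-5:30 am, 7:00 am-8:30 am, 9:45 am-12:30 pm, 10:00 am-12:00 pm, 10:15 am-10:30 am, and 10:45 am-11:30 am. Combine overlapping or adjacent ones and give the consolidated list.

3:15 am–3:45 am, 4:00 am–4:15 am, 5:00 am–5:45 am, 7:00 am–8:30 am, 9:45 am–12:30 pm

4:00 am–4:15 am is disjoint → start new block.
5:00 am–5:45 am is disjoint → start new block.
5:15 am–5:30 am overlaps/touches 5:00 am–5:45 am → extend to 5:00 am–5:45 am.
7:00 am–8:30 am is disjoint → start new block.
9:45 am–12:30 pm is disjoint → start new block.
10:00 am–12:00 pm overlaps/touches 9:45 am–12:30 pm → extend to 9:45 am–12:30 pm.
10:15 am–10:30 am overlaps/touches 9:45 am–12:30 pm → extend to 9:45 am–12:30 pm.
10:45 am–11:30 am overlaps/touches 9:45 am–12:30 pm → extend to 9:45 am–12:30 pm.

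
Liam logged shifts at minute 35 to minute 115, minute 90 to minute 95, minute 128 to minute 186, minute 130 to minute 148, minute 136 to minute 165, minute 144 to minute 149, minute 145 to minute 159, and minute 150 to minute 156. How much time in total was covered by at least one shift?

138 minutes

Merged: minute 35 to minute 115, minute 128 to minute 186.
Lengths: 80 minutes + 58 minutes = 138 minutes.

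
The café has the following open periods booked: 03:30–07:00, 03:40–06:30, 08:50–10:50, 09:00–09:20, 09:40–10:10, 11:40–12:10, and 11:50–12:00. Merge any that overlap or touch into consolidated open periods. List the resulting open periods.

03:40-06:30 overlaps/touches 03:30-07:00 → extend to 03:30-07:00.
08:50-10:50 is disjoint → start new block.
09:00-09:20 overlaps/touches 08:50-10:50 → extend to 08:50-10:50.
09:40-10:10 overlaps/touches 08:50-10:50 → extend to 08:50-10:50.
11:40-12:10 is disjoint → start new block.
11:50-12:00 overlaps/touches 11:40-12:10 → extend to 11:40-12:10.

03:30-07:00, 08:50-10:50, 11:40-12:10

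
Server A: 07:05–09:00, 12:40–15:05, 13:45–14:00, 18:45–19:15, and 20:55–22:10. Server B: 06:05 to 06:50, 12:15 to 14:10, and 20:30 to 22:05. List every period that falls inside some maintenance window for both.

12:40–14:10, 20:55–22:05

Merge the first list: 07:05–09:00, 12:40–15:05, 18:45–19:15, 20:55–22:10.
07:05–09:00: no overlap with the second set.
12:40–15:05 meets the second set on 12:40–14:10.
18:45–19:15: no overlap with the second set.
20:55–22:10 meets the second set on 20:55–22:05.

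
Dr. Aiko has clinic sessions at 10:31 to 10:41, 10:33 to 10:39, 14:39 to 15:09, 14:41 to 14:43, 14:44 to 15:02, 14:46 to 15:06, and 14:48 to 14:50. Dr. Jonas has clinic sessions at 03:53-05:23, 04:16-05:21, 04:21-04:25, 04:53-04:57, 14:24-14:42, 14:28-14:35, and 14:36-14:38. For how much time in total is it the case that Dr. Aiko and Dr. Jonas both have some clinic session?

A, merged: 10:31-10:41, 14:39-15:09.
B, merged: 03:53-05:23, 14:24-14:42.
A ∩ B = 14:39-14:42.
Total: 3 min.

3 min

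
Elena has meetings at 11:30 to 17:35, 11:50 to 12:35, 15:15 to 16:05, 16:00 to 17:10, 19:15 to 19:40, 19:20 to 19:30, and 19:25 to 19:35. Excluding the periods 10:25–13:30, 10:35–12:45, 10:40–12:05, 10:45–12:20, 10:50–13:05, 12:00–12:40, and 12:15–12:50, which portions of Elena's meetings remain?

A, merged: 11:30-17:35, 19:15-19:40.
B, merged: 10:25-13:30.
11:30-17:35 with B removed leaves 13:30-17:35.
19:15-19:40 is untouched.

13:30-17:35, 19:15-19:40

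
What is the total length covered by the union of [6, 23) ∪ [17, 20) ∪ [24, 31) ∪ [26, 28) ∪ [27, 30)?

24

Merged: [6, 23), [24, 31).
Lengths: 17 + 7 = 24.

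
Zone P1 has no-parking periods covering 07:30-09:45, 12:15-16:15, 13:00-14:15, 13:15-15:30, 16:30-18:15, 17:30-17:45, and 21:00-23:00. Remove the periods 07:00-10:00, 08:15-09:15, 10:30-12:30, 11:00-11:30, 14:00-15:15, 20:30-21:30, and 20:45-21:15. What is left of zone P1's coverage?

12:30-14:00, 15:15-16:15, 16:30-18:15, 21:30-23:00

A, merged: 07:30-09:45, 12:15-16:15, 16:30-18:15, 21:00-23:00.
B, merged: 07:00-10:00, 10:30-12:30, 14:00-15:15, 20:30-21:30.
07:30-09:45: entirely removed.
12:15-16:15 \ B = 12:30-14:00, 15:15-16:15.
16:30-18:15: nothing removed.
21:00-23:00 \ B = 21:30-23:00.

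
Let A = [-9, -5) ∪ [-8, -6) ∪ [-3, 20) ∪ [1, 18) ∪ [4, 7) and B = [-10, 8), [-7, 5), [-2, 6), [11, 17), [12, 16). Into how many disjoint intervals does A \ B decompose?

Merge the first list: [-9, -5), [-3, 20).
Merge the second list: [-10, 8), [11, 17).
A \ B = [8, 11), [17, 20).
That is 2 disjoint pieces.

2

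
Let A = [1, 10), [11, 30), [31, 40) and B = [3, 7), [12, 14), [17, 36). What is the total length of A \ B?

13

A \ B = [1, 3), [7, 10), [11, 12), [14, 17), [36, 40).
Total: 2 + 3 + 1 + 3 + 4 = 13.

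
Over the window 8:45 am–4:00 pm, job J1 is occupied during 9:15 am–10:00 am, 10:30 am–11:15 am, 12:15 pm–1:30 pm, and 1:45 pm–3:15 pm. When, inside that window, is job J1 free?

The merged coverage is 9:15 am–10:00 am, 10:30 am–11:15 am, 12:15 pm–1:30 pm, 1:45 pm–3:15 pm.
Gaps within 8:45 am–4:00 pm: 8:45 am–9:15 am, 10:00 am–10:30 am, 11:15 am–12:15 pm, 1:30 pm–1:45 pm, 3:15 pm–4:00 pm.

8:45 am–9:15 am, 10:00 am–10:30 am, 11:15 am–12:15 pm, 1:30 pm–1:45 pm, 3:15 pm–4:00 pm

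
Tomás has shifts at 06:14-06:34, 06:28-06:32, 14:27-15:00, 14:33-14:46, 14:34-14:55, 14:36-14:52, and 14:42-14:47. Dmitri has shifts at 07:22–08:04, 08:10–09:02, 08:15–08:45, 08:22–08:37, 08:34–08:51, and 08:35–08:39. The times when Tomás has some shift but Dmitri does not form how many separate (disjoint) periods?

2

A, merged: 06:14–06:34, 14:27–15:00.
B, merged: 07:22–08:04, 08:10–09:02.
A \ B = 06:14–06:34, 14:27–15:00.
That is 2 disjoint pieces.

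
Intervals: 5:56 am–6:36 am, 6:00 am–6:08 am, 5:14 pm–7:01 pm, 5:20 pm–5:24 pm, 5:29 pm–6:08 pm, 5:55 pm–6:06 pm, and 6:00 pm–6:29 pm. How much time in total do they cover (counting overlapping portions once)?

2 h 27 min

Merged: 5:56 am–6:36 am, 5:14 pm–7:01 pm.
Lengths: 40 min + 1 h 47 min = 2 h 27 min.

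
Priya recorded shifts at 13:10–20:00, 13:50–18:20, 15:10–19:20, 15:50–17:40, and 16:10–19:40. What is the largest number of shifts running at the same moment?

At 16:10, 5 of the intervals are simultaneously active.
No point has more.

5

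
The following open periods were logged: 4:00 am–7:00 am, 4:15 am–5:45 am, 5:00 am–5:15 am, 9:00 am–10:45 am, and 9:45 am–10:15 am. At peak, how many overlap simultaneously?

3

At 5:00 am, 3 of the intervals are simultaneously active.
No point has more.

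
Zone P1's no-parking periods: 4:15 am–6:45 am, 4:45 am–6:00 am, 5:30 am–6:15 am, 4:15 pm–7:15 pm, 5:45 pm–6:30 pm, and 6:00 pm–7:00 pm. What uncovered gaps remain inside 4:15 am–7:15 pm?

6:45 am-4:15 pm

The merged coverage is 4:15 am-6:45 am, 4:15 pm-7:15 pm.
Uncovered inside 4:15 am-7:15 pm: 6:45 am-4:15 pm.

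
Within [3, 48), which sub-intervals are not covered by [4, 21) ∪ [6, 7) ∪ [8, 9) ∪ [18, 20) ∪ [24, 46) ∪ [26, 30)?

The merged coverage is [4, 21), [24, 46).
Uncovered inside [3, 48): [3, 4), [21, 24), [46, 48).

[3, 4) ∪ [21, 24) ∪ [46, 48)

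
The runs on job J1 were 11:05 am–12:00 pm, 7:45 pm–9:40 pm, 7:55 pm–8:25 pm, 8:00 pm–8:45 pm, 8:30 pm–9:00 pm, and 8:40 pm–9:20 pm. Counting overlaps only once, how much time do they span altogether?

Merged: 11:05 am-12:00 pm, 7:45 pm-9:40 pm.
Lengths: 55 min + 1 h 55 min = 2 h 50 min.

2 h 50 min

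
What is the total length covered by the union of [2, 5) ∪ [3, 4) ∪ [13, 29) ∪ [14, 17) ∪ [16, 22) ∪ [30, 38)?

Merged: [2, 5), [13, 29), [30, 38).
Lengths: 3 + 16 + 8 = 27.

27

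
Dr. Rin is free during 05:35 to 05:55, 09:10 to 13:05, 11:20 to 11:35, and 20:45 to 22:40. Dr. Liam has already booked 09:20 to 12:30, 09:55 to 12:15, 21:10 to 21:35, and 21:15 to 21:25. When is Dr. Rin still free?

Merge the first list: 05:35–05:55, 09:10–13:05, 20:45–22:40.
Merge the second list: 09:20–12:30, 21:10–21:35.
05:35–05:55: nothing removed.
09:10–13:05 \ B = 09:10–09:20, 12:30–13:05.
20:45–22:40 \ B = 20:45–21:10, 21:35–22:40.

05:35–05:55, 09:10–09:20, 12:30–13:05, 20:45–21:10, 21:35–22:40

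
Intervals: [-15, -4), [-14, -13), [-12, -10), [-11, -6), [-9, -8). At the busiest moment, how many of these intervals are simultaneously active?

At -11, 3 of the intervals are simultaneously active.
No point has more.

3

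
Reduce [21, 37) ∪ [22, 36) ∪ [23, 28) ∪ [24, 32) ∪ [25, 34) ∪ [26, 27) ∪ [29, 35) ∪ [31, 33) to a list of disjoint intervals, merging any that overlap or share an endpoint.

[21, 37)

[22, 36) overlaps/touches [21, 37) → extend to [21, 37).
[23, 28) overlaps/touches [21, 37) → extend to [21, 37).
[24, 32) overlaps/touches [21, 37) → extend to [21, 37).
[25, 34) overlaps/touches [21, 37) → extend to [21, 37).
[26, 27) overlaps/touches [21, 37) → extend to [21, 37).
[29, 35) overlaps/touches [21, 37) → extend to [21, 37).
[31, 33) overlaps/touches [21, 37) → extend to [21, 37).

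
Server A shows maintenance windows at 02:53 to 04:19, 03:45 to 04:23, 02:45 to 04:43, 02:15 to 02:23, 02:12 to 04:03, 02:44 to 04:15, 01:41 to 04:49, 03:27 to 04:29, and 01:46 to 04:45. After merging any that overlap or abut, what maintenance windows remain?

01:41-04:49

Sort by start: 01:41-04:49, 01:46-04:45, 02:12-04:03, 02:15-02:23, 02:44-04:15, 02:45-04:43, 02:53-04:19, 03:27-04:29, 03:45-04:23.
01:46-04:45 overlaps/touches 01:41-04:49 → extend to 01:41-04:49.
02:12-04:03 overlaps/touches 01:41-04:49 → extend to 01:41-04:49.
02:15-02:23 overlaps/touches 01:41-04:49 → extend to 01:41-04:49.
02:44-04:15 overlaps/touches 01:41-04:49 → extend to 01:41-04:49.
02:45-04:43 overlaps/touches 01:41-04:49 → extend to 01:41-04:49.
02:53-04:19 overlaps/touches 01:41-04:49 → extend to 01:41-04:49.
03:27-04:29 overlaps/touches 01:41-04:49 → extend to 01:41-04:49.
03:45-04:23 overlaps/touches 01:41-04:49 → extend to 01:41-04:49.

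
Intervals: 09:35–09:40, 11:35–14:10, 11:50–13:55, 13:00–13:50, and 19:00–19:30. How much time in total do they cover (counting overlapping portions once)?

3 h 10 min

Merged: 09:35–09:40, 11:35–14:10, 19:00–19:30.
Lengths: 5 min + 2 h 35 min + 30 min = 3 h 10 min.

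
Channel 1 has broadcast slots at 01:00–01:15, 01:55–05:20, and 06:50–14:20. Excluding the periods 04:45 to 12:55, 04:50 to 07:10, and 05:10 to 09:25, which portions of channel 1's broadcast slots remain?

01:00–01:15, 01:55–04:45, 12:55–14:20

B, merged: 04:45–12:55.
01:00–01:15: no B overlap → unchanged.
01:55–05:20 minus B → 01:55–04:45.
06:50–14:20 minus B → 12:55–14:20.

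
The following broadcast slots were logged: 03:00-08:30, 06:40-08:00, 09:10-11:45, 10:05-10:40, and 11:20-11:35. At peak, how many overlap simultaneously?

Sweep endpoints in order; track running count of active intervals.
Peak of 2 reached at 06:40.

2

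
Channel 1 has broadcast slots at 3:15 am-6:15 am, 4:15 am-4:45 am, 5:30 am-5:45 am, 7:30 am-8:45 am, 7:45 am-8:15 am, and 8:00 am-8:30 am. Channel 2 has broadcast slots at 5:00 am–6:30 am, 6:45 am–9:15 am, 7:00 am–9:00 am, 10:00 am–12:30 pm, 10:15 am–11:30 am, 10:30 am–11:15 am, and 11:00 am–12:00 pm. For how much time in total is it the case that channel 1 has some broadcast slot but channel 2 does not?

Merge the first list: 3:15 am–6:15 am, 7:30 am–8:45 am.
Merge the second list: 5:00 am–6:30 am, 6:45 am–9:15 am, 10:00 am–12:30 pm.
A \ B = 3:15 am–5:00 am.
Total: 1 h 45 min.

1 h 45 min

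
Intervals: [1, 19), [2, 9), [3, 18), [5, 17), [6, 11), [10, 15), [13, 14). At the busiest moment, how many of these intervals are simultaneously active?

Walk the sorted start/end points keeping a running depth.
The depth first hits 5 at 6.

5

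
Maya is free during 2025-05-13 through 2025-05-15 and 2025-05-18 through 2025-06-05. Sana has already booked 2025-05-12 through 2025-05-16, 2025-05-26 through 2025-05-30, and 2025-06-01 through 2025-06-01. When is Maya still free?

2025-05-13 through 2025-05-15: entirely removed.
2025-05-18 through 2025-06-05 \ B = 2025-05-18 through 2025-05-25, 2025-05-31 through 2025-05-31, 2025-06-02 through 2025-06-05.

2025-05-18 through 2025-05-25, 2025-05-31 through 2025-05-31, 2025-06-02 through 2025-06-05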